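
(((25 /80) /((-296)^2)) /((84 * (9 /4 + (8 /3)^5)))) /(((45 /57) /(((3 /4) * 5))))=7695 /5230678003712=0.00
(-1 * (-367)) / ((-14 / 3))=-1101 / 14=-78.64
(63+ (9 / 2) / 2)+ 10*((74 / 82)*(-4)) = 29.15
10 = 10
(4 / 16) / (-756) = -1 / 3024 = -0.00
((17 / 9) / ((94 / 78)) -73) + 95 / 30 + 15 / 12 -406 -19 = -92499 / 188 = -492.02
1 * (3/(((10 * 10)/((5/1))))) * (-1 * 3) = -9/20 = -0.45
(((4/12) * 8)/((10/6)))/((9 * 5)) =8/225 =0.04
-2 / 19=-0.11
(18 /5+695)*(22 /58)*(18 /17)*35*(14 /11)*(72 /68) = 110909736 /8381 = 13233.47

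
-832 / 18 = -416 / 9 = -46.22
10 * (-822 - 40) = -8620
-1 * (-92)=92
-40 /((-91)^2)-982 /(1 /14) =-113847228 /8281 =-13748.00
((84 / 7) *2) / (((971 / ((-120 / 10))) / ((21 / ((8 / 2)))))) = -1512 / 971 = -1.56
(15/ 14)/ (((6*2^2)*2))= 5/ 224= 0.02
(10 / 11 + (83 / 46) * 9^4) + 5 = 5993183 / 506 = 11844.24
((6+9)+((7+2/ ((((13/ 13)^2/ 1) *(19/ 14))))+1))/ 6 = 155/ 38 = 4.08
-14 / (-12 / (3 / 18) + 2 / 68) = 476 / 2447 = 0.19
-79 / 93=-0.85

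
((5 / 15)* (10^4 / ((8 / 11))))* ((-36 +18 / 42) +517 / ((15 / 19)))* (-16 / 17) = -2861144000 / 1071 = -2671469.65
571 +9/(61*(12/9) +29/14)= 2000591/3503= 571.11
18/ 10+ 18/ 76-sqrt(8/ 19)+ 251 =48077/ 190-2*sqrt(38)/ 19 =252.39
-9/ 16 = -0.56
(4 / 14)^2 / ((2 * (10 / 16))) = 0.07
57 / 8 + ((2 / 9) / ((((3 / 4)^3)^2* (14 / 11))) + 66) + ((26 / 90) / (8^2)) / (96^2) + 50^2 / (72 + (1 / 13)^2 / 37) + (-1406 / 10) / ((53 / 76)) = -33319808837739258721 / 359100303417999360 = -92.79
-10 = -10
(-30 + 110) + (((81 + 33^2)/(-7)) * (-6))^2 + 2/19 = 936402178/931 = 1005802.55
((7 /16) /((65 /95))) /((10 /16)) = 133 /130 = 1.02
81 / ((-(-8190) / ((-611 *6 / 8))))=-1269 / 280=-4.53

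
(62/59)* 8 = 496/59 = 8.41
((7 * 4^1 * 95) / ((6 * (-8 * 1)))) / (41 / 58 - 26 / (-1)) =-2.07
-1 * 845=-845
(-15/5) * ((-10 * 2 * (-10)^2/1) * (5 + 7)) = 72000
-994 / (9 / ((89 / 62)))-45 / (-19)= -827872 / 5301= -156.17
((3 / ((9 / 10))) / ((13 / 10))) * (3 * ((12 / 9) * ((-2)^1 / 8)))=-2.56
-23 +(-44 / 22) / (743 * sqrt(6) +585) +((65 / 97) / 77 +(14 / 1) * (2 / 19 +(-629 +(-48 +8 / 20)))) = -6669246806657926 / 702475769765 -1486 * sqrt(6) / 2970069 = -9493.92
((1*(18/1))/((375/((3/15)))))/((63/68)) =136/13125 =0.01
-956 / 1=-956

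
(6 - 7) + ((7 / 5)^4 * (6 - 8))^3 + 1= -453.55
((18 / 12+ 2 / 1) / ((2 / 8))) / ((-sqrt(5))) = -6.26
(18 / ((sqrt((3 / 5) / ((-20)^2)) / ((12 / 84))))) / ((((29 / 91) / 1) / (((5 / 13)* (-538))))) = -322800* sqrt(15) / 29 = -43110.31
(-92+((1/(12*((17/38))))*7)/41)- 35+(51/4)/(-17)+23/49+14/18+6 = -148120097/1229508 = -120.47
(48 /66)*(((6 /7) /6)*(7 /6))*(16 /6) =32 /99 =0.32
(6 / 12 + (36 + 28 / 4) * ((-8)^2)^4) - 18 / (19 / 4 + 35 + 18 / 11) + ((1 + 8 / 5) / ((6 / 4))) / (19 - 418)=5241688314788771 / 7265790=721420288.06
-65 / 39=-5 / 3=-1.67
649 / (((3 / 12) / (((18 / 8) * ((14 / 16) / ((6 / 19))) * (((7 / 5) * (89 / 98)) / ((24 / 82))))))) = 44995819 / 640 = 70305.97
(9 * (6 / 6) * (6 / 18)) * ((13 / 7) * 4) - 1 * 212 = -189.71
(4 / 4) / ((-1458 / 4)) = -2 / 729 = -0.00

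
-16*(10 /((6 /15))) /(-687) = 400 /687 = 0.58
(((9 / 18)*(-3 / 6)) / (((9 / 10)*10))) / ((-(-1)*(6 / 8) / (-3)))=1 / 9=0.11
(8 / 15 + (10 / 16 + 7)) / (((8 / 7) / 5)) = 6853 / 192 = 35.69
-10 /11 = -0.91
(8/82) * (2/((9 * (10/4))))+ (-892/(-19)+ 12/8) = 3397253/70110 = 48.46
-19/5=-3.80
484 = 484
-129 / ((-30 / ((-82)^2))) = 144566 / 5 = 28913.20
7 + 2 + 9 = 18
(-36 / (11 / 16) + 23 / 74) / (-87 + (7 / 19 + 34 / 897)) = 0.60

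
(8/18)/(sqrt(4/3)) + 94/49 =2*sqrt(3)/9 + 94/49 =2.30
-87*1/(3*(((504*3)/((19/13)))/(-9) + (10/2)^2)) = 0.32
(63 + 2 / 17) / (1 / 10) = 10730 / 17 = 631.18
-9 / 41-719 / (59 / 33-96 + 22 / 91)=85985700 / 11569913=7.43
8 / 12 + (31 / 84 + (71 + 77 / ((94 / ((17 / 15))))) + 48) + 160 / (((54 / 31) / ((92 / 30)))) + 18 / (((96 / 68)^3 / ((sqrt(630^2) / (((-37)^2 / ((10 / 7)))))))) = 4749711556543 / 11674393920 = 406.85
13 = 13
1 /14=0.07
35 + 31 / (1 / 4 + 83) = 11779 / 333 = 35.37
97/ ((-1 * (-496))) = 97/ 496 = 0.20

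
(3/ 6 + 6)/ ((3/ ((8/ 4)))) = 13/ 3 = 4.33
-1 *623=-623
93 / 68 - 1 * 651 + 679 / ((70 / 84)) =56157 / 340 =165.17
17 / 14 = 1.21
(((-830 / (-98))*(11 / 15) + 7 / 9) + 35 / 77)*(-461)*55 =-83226635 / 441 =-188722.53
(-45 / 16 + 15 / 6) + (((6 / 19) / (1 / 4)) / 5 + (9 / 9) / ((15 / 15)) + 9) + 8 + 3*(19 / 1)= 113909 / 1520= 74.94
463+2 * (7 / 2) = 470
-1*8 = -8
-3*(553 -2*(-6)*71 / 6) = -2085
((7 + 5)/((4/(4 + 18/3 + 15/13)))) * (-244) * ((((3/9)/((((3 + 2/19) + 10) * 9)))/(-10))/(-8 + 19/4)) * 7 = -1882216/378729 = -4.97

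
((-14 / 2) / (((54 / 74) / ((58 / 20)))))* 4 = -15022 / 135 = -111.27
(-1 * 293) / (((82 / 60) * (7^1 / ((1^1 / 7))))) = -8790 / 2009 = -4.38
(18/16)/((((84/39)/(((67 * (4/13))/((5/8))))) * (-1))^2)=323208/1225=263.84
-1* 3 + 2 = -1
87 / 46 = 1.89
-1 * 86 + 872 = 786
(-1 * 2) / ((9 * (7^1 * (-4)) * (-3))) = -1 / 378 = -0.00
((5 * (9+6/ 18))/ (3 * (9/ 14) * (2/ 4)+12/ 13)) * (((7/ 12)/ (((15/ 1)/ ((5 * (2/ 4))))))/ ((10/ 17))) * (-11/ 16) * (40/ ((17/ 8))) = -980980/ 18549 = -52.89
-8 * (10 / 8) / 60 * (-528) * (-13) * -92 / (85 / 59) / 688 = 388102 / 3655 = 106.18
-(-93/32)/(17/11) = 1023/544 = 1.88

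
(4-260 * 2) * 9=-4644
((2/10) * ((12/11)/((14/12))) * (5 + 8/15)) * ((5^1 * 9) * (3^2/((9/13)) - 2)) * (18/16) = 20169/35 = 576.26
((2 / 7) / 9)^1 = 2 / 63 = 0.03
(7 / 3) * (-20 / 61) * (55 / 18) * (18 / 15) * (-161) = 247940 / 549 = 451.62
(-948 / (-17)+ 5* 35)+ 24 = 4331 / 17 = 254.76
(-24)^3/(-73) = 13824/73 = 189.37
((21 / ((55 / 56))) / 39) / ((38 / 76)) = 784 / 715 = 1.10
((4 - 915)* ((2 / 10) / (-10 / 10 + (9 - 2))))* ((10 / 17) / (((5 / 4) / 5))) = -3644 / 51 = -71.45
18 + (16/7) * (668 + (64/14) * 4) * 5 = 385202/49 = 7861.27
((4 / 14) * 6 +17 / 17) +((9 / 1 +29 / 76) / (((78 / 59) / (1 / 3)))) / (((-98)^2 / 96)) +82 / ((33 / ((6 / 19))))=3628400 / 1030029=3.52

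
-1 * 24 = -24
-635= -635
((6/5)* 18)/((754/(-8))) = -432/1885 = -0.23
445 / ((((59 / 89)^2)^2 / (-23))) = -642166836635 / 12117361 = -52995.60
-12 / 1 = -12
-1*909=-909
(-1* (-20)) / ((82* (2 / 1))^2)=0.00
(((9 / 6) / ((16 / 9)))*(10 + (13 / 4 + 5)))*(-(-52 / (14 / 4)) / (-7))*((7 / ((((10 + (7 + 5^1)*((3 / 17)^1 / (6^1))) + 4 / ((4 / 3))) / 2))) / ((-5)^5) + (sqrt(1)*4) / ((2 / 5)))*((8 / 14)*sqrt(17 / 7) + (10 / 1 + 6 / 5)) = -90878528988 / 24828125-45439264494*sqrt(119) / 1703209375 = -3951.34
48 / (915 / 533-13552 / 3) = -76752 / 7220471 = -0.01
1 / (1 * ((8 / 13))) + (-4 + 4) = 13 / 8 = 1.62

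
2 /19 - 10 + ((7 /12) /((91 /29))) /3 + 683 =5985803 /8892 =673.17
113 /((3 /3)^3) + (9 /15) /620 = 350303 /3100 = 113.00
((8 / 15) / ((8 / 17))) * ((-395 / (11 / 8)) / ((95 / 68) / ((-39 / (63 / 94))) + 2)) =-164.77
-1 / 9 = -0.11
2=2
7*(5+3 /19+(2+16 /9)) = 10696 /171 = 62.55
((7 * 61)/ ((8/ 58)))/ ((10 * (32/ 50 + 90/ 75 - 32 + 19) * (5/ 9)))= -12383/ 248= -49.93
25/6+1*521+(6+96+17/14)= 628.38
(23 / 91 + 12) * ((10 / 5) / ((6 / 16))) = 17840 / 273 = 65.35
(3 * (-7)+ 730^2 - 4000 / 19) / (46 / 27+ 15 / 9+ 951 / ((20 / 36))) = 1366294635 / 4399412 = 310.56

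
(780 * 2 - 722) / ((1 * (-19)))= -838 / 19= -44.11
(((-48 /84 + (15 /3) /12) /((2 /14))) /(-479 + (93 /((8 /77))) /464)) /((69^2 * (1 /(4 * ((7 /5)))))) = 337792 /126467895105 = 0.00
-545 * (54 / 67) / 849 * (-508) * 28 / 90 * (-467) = -724044272 / 18961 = -38185.98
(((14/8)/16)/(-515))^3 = -343/35806478336000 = -0.00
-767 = -767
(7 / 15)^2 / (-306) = -49 / 68850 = -0.00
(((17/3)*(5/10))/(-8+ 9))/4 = 17/24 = 0.71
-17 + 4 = -13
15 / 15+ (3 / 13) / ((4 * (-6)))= 103 / 104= 0.99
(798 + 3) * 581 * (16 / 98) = 531864 / 7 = 75980.57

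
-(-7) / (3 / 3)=7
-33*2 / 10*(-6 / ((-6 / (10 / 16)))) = -33 / 8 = -4.12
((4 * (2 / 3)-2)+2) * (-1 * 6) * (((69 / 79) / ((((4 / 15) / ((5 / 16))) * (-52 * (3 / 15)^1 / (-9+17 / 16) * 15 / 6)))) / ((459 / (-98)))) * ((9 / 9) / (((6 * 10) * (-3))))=-715645 / 120676608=-0.01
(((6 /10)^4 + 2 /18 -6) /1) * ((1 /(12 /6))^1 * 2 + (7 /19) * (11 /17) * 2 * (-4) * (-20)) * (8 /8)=-225.43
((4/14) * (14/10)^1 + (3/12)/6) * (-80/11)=-106/33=-3.21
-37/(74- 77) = 37/3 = 12.33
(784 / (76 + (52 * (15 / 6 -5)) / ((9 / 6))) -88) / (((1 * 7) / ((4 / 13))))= -646 / 91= -7.10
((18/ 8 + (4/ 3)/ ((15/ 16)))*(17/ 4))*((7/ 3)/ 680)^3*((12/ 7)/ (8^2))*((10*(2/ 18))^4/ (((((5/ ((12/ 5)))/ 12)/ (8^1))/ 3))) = 32389/ 9101419200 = 0.00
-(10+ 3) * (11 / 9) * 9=-143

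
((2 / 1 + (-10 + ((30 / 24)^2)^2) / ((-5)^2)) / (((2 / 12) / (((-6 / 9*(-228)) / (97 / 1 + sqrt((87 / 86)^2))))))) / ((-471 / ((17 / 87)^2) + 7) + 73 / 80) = -1026147098 / 800802716569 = -0.00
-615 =-615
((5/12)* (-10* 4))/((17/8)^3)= -25600/14739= -1.74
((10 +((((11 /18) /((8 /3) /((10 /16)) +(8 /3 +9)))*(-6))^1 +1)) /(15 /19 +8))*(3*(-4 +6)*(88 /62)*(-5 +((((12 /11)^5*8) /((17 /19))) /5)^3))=4404713266157826992654668176 /26232383338459844251363625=167.91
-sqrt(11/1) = -sqrt(11) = -3.32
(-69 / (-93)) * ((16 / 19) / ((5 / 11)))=4048 / 2945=1.37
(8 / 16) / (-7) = -0.07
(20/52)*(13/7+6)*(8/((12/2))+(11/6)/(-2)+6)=3025/156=19.39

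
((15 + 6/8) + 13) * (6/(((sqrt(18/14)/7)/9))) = 7245 * sqrt(7)/2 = 9584.23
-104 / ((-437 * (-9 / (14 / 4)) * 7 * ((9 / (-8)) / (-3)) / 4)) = -1664 / 11799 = -0.14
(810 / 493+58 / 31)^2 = 2884119616 / 233570089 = 12.35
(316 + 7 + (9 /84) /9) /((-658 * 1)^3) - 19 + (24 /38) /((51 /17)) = -8543291191783 /454684937952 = -18.79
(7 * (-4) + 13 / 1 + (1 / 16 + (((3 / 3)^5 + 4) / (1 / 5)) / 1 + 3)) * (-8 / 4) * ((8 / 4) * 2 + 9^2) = -2220.62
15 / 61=0.25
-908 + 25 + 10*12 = -763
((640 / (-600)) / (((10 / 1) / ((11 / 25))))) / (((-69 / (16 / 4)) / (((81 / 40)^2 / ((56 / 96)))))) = 48114 / 2515625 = 0.02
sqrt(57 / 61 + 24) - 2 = -2 + 39 * sqrt(61) / 61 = 2.99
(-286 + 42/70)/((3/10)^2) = -28540/9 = -3171.11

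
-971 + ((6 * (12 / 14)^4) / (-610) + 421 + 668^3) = 218283337530122 / 732305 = 298077081.99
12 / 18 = 2 / 3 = 0.67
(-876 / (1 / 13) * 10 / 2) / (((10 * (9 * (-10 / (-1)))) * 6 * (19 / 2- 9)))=-949 / 45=-21.09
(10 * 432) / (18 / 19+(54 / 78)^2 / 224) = 345246720 / 75883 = 4549.72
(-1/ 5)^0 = 1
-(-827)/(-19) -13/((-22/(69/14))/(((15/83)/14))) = -295724347/6800024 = -43.49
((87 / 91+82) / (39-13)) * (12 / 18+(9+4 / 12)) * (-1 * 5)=-188725 / 1183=-159.53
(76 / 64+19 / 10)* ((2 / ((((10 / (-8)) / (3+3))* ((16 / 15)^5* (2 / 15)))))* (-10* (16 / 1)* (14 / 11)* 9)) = 106349709375 / 360448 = 295048.69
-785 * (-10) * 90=706500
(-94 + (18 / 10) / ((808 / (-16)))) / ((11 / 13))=-617344 / 5555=-111.13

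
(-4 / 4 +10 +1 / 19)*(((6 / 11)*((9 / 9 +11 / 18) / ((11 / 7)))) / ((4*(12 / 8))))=17458 / 20691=0.84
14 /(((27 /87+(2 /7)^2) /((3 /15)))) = 19894 /2785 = 7.14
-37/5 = -7.40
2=2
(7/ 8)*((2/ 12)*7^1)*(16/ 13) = 49/ 39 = 1.26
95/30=19/6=3.17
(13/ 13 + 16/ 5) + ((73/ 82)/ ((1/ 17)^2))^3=17030235.70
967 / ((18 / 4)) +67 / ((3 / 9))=3743 / 9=415.89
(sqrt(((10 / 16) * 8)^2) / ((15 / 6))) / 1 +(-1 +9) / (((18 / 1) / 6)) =14 / 3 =4.67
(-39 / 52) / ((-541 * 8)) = 3 / 17312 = 0.00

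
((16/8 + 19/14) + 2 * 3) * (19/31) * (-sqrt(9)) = -7467/434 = -17.21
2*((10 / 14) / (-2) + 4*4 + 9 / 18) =226 / 7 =32.29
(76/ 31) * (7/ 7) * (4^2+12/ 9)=3952/ 93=42.49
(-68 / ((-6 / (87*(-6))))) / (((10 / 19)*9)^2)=-177973 / 675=-263.66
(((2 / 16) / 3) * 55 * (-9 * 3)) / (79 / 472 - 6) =29205 / 2753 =10.61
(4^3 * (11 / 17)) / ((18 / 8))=2816 / 153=18.41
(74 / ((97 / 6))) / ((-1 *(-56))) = 111 / 1358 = 0.08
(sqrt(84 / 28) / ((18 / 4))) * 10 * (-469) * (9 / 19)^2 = -84420 * sqrt(3) / 361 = -405.04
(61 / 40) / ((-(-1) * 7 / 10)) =61 / 28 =2.18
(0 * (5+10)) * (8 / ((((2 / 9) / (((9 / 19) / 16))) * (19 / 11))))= 0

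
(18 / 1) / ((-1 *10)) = -9 / 5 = -1.80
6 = 6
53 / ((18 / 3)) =53 / 6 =8.83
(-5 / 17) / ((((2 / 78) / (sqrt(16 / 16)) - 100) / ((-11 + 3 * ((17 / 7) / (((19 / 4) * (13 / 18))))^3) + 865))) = 66294123628170 / 26353832667799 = 2.52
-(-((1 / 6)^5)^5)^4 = -1 / 653318623500070906096690267158057820537143710472954871543071966369497141477376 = -0.00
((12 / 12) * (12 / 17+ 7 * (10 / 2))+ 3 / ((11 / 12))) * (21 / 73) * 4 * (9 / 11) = 5510484 / 150161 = 36.70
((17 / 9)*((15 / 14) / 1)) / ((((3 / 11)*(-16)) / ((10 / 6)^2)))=-23375 / 18144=-1.29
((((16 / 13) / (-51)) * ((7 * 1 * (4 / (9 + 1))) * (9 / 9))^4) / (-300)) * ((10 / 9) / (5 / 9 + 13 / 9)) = 153664 / 55940625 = 0.00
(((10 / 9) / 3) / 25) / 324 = 1 / 21870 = 0.00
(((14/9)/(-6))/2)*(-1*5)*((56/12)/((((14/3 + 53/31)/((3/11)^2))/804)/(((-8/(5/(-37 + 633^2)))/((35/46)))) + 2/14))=300108092130560/14174188879129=21.17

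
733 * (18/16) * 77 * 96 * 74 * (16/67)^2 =115475576832/4489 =25724120.48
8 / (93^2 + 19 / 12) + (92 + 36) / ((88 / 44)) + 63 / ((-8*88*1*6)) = 77291005 / 1207936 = 63.99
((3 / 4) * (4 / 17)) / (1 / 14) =42 / 17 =2.47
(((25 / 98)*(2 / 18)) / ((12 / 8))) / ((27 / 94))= 2350 / 35721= 0.07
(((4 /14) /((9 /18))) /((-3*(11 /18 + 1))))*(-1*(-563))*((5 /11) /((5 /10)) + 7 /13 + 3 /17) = -108.10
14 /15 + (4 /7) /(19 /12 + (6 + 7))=3574 /3675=0.97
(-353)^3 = -43986977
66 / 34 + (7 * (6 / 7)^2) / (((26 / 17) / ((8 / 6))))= 9939 / 1547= 6.42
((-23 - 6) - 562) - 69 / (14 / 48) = -5793 / 7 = -827.57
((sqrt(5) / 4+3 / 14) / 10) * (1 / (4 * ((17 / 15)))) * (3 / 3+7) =9 / 238+3 * sqrt(5) / 68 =0.14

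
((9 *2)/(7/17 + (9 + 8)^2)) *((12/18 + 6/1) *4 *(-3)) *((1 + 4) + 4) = -1836/41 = -44.78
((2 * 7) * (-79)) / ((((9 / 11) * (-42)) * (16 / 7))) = 6083 / 432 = 14.08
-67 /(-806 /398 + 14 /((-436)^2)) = 1267274984 /38302951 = 33.09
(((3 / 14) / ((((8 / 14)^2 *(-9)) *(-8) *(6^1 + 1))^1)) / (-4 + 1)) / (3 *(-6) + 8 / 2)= 0.00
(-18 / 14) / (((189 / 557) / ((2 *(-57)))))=21166 / 49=431.96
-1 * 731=-731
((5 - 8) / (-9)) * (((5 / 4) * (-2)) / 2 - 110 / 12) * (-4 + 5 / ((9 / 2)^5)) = 7376125 / 531441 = 13.88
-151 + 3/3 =-150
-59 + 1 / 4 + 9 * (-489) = -17839 / 4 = -4459.75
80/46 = 40/23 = 1.74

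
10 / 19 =0.53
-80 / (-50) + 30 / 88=1.94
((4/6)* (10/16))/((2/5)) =25/24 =1.04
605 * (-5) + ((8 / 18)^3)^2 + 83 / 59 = -94804581208 / 31355019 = -3023.59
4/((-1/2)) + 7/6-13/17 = -775/102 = -7.60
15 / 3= 5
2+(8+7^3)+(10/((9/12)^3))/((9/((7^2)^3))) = 75381139/243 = 310210.45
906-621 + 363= 648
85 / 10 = 17 / 2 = 8.50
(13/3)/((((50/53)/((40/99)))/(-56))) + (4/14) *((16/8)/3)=-1078372/10395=-103.74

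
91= 91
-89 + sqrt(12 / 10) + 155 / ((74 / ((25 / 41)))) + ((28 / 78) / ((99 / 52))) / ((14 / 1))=-79034711 / 901098 + sqrt(30) / 5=-86.61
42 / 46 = 21 / 23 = 0.91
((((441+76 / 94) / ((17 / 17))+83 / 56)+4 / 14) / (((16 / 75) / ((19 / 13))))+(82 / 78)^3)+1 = 7596760989455 / 2498041728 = 3041.09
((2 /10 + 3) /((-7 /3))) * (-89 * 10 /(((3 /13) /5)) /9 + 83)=889744 /315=2824.58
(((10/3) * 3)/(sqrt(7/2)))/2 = 5 * sqrt(14)/7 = 2.67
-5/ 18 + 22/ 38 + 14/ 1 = 4891/ 342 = 14.30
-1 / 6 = -0.17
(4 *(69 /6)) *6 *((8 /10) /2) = 552 /5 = 110.40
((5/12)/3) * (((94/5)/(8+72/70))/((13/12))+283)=1463075/36972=39.57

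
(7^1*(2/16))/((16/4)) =7/32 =0.22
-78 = -78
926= 926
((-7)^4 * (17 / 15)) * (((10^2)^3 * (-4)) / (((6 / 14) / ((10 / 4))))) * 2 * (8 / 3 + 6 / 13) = -139430872000000 / 351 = -397238951566.95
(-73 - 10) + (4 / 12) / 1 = -248 / 3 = -82.67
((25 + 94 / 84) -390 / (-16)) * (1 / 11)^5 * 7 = 8483 / 3865224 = 0.00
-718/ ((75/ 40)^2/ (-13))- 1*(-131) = 626851/ 225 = 2786.00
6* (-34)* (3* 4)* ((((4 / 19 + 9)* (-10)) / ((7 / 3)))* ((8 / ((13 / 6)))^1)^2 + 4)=1307599.47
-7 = -7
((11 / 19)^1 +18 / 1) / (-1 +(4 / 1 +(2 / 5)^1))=1765 / 323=5.46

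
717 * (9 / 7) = 6453 / 7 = 921.86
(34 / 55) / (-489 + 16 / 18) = -306 / 241615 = -0.00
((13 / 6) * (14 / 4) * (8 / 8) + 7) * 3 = 175 / 4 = 43.75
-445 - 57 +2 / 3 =-1504 / 3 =-501.33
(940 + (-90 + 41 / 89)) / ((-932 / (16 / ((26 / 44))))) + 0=-6660808 / 269581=-24.71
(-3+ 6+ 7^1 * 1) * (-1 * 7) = -70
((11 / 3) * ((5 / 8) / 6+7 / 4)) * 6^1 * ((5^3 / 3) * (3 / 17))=122375 / 408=299.94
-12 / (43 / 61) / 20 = -183 / 215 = -0.85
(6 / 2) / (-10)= -3 / 10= -0.30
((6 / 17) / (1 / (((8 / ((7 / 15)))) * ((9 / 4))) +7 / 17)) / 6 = 270 / 2009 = 0.13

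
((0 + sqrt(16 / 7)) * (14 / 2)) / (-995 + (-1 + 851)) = -4 * sqrt(7) / 145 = -0.07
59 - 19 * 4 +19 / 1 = 2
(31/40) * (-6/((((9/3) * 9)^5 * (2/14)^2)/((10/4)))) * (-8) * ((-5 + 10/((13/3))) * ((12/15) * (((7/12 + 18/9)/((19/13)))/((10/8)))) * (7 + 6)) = -17140396/1363146165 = -0.01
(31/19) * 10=310/19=16.32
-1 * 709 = -709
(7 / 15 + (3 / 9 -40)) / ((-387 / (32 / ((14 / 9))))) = 2.08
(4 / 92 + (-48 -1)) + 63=323 / 23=14.04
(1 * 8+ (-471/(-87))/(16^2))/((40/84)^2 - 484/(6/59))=-26261109/15581238784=-0.00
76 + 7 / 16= 1223 / 16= 76.44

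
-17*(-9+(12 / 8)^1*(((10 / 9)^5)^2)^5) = -823715746442667422117140482381953315092192516377949 / 171792506910670443678820376588540424234035840667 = -4794.83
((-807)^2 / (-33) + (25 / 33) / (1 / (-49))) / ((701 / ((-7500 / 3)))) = 1631185000 / 23133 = 70513.34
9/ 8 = 1.12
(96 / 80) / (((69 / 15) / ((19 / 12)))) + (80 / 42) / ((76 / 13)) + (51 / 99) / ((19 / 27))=296969 / 201894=1.47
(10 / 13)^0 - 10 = -9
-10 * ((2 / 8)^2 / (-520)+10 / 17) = -83183 / 14144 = -5.88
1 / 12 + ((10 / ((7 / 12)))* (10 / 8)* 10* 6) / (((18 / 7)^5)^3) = 7893389708732813 / 93703341895520256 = 0.08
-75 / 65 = -1.15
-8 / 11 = -0.73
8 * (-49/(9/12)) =-1568/3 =-522.67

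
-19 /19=-1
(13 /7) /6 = 13 /42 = 0.31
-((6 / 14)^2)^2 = -81 / 2401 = -0.03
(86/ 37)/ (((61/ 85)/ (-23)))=-168130/ 2257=-74.49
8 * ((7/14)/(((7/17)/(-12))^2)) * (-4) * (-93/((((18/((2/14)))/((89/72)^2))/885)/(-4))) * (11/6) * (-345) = 105928319555300/3087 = 34314324442.92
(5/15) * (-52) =-52/3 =-17.33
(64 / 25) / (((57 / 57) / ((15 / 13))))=192 / 65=2.95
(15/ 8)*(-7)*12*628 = -98910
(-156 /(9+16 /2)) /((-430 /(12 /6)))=156 /3655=0.04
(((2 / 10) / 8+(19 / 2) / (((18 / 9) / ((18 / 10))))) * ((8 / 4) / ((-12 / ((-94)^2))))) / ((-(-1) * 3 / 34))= -12880679 / 90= -143118.66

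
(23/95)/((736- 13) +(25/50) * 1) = 0.00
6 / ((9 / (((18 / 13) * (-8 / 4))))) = -24 / 13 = -1.85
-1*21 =-21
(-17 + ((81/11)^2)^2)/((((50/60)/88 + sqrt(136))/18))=-184886599680/50464331269 + 3549822713856*sqrt(34)/4587666479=4508.18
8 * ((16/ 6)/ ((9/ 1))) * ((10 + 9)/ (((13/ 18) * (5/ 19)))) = 46208/ 195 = 236.96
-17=-17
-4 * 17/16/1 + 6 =7/4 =1.75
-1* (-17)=17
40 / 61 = 0.66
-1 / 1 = -1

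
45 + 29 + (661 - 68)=667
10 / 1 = 10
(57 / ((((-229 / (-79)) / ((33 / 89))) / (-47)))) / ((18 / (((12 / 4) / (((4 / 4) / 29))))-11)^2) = -5873672673 / 1996706189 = -2.94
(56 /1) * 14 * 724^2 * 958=393693916672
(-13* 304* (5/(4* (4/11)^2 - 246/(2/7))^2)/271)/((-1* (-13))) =-22254320/2937734765719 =-0.00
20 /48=5 /12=0.42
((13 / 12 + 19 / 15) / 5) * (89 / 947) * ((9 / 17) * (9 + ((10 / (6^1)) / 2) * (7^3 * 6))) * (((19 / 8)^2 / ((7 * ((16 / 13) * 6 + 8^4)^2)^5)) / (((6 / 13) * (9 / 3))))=1166404568574399256661 / 161545498291161747740575872137818448463162210278983702937600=0.00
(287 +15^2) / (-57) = -512 / 57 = -8.98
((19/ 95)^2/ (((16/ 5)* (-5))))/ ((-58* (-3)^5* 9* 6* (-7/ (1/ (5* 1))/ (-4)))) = -1/ 2663766000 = -0.00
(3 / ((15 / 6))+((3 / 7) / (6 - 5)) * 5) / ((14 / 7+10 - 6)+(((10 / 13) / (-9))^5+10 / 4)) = 5130328403538 / 13045058812415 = 0.39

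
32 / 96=1 / 3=0.33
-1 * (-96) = 96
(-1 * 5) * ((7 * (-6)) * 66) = 13860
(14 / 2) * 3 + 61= 82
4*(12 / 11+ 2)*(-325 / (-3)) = 44200 / 33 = 1339.39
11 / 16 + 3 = 59 / 16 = 3.69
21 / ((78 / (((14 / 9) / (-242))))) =-0.00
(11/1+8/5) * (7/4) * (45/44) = 22.55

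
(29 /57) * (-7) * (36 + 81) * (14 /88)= -55419 /836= -66.29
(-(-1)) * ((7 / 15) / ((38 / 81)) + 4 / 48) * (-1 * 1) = -1229 / 1140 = -1.08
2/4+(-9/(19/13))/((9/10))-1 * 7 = -507/38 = -13.34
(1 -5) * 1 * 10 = -40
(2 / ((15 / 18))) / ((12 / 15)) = 3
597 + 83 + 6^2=716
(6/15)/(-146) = -1/365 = -0.00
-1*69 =-69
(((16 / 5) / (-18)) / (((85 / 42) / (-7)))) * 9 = 2352 / 425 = 5.53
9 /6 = 3 /2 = 1.50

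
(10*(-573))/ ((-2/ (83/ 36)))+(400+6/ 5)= 420397/ 60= 7006.62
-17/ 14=-1.21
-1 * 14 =-14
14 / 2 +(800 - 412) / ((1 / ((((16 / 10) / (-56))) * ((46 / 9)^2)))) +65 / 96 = -25575791 / 90720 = -281.92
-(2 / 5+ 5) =-27 / 5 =-5.40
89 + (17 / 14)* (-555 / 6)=-653 / 28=-23.32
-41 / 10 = -4.10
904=904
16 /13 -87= -1115 /13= -85.77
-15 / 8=-1.88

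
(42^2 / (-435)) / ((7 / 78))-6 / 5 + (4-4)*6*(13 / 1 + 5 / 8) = -46.39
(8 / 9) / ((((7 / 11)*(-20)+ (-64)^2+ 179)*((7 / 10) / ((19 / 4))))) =836 / 590751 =0.00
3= 3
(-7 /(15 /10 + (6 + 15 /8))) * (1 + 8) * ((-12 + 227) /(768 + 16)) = -129 /70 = -1.84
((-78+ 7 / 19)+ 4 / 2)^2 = 2064969 / 361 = 5720.14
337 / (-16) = -337 / 16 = -21.06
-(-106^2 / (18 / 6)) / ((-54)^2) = 2809 / 2187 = 1.28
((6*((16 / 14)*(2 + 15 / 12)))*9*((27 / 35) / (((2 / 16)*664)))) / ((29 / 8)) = 303264 / 589715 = 0.51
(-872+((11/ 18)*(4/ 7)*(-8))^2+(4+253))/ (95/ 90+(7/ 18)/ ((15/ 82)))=-24099590/ 126273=-190.85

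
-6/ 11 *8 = -48/ 11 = -4.36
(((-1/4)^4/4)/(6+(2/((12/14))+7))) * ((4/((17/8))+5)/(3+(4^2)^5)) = 351/839668508672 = 0.00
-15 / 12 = -5 / 4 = -1.25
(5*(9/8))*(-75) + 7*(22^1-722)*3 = -120975/8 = -15121.88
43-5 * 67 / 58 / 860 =428901 / 9976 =42.99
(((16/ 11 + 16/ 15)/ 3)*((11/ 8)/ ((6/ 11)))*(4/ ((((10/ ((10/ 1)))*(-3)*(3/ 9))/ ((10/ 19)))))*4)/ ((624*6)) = -22/ 4617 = -0.00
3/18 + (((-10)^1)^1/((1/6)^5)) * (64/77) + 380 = -29684203/462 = -64251.52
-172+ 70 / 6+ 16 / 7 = -3319 / 21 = -158.05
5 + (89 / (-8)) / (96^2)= 368551 / 73728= 5.00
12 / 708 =0.02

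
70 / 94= 35 / 47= 0.74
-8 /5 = -1.60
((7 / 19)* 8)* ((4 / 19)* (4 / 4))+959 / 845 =535479 / 305045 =1.76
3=3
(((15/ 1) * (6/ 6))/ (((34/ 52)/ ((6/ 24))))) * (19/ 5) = 21.79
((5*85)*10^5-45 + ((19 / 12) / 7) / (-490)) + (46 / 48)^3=1007595753988261 / 23708160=42499955.88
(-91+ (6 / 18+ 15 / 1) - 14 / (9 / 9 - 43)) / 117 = -226 / 351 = -0.64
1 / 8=0.12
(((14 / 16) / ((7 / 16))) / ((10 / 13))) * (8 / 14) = 52 / 35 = 1.49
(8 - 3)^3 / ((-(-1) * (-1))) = -125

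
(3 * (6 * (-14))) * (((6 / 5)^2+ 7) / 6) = -8862 / 25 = -354.48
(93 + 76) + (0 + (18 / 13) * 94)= 3889 / 13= 299.15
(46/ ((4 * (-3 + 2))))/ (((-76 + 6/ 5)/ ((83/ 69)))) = 415/ 2244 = 0.18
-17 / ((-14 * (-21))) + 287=286.94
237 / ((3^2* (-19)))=-79 / 57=-1.39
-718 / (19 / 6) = -4308 / 19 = -226.74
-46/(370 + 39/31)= -1426/11509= -0.12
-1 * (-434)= 434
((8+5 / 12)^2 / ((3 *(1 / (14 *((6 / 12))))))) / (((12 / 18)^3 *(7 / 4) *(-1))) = -10201 / 32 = -318.78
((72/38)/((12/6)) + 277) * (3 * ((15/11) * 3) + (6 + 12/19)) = 20865231/3971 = 5254.40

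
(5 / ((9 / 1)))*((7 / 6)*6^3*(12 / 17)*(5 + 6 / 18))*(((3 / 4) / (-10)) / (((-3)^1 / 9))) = 2016 / 17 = 118.59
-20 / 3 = -6.67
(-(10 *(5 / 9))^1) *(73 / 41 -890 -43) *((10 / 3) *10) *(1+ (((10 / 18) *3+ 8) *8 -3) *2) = 85714100000 / 3321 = 25809725.99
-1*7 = -7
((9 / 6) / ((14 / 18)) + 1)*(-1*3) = -123 / 14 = -8.79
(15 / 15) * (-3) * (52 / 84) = -13 / 7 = -1.86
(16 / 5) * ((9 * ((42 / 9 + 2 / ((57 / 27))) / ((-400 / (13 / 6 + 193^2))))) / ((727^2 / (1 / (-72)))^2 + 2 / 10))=-0.00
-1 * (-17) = 17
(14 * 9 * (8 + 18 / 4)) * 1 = 1575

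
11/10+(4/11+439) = 48451/110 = 440.46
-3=-3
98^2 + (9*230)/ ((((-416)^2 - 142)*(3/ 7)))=1719121/ 179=9604.03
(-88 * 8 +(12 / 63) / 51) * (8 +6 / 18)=-5866.64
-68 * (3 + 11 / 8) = -595 / 2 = -297.50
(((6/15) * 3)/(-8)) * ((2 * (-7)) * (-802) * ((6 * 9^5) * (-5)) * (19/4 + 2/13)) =380397496185/26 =14630672930.19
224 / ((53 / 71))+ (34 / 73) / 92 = 300.08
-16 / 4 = -4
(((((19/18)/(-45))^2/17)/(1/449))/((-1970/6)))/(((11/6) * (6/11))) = -162089/3662131500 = -0.00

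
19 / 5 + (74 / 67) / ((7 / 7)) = 1643 / 335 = 4.90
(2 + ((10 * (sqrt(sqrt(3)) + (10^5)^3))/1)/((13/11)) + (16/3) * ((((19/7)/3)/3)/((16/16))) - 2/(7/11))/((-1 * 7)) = -20790000000000001144/17199 - 110 * 3^(1/4)/91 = -1208791208791210.45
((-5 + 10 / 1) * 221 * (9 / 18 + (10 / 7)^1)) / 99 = 3315 / 154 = 21.53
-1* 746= -746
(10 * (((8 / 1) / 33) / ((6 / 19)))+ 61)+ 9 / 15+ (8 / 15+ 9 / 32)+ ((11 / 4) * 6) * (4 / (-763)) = 846073021 / 12085920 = 70.00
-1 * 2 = -2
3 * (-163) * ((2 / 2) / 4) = -489 / 4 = -122.25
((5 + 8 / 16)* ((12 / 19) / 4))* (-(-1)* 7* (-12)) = -1386 / 19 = -72.95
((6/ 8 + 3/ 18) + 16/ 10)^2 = 22801/ 3600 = 6.33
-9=-9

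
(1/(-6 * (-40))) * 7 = 7/240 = 0.03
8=8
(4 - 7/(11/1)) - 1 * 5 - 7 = -95/11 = -8.64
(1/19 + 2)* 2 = 78/19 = 4.11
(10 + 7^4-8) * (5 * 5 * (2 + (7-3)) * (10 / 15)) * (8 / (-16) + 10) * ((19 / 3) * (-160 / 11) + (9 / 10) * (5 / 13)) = -29959742925 / 143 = -209508691.78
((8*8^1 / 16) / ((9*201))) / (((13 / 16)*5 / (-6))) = -128 / 39195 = -0.00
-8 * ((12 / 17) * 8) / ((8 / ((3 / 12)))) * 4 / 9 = -32 / 51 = -0.63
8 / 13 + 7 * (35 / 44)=3537 / 572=6.18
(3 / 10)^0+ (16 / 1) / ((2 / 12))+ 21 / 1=118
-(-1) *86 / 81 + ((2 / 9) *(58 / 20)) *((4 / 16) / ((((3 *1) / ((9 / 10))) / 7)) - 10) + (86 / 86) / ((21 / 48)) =-312833 / 113400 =-2.76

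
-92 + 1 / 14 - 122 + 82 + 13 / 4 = -3603 / 28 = -128.68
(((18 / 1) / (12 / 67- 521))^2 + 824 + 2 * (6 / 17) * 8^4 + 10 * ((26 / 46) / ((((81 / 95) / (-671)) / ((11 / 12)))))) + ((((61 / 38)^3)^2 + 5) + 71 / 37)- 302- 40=-680.12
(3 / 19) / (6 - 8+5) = 1 / 19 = 0.05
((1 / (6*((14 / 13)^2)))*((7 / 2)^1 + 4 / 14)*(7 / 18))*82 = 367237 / 21168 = 17.35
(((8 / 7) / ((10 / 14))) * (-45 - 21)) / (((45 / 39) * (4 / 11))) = -6292 / 25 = -251.68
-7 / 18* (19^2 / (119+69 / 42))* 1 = -1.16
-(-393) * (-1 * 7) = -2751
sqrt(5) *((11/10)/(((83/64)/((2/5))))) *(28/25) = 19712 *sqrt(5)/51875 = 0.85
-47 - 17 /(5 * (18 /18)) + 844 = 3968 /5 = 793.60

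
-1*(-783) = 783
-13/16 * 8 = -13/2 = -6.50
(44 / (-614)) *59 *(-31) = 40238 / 307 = 131.07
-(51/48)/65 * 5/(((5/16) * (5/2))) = -0.10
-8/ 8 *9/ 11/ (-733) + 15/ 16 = 121089/ 129008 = 0.94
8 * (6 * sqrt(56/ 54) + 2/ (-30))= -8/ 15 + 32 * sqrt(21)/ 3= 48.35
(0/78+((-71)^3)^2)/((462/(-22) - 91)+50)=-128100283921/62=-2066133611.63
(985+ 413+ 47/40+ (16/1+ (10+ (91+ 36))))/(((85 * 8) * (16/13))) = 807131/435200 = 1.85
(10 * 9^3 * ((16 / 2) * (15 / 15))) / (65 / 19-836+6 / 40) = -2462400 / 35147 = -70.06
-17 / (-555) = 0.03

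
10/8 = 5/4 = 1.25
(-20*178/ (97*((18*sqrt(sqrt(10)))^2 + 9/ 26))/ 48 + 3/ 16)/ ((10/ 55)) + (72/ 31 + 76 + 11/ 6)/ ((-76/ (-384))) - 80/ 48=174873381474120305/ 432466448152608 - 3309020*sqrt(10)/ 2549439069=404.36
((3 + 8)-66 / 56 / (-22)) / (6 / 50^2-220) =-386875 / 7699916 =-0.05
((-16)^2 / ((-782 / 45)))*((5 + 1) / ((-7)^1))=34560 / 2737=12.63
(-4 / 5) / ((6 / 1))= -0.13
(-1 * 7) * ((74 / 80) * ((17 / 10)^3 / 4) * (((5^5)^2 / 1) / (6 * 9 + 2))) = -2840328125 / 2048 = -1386878.97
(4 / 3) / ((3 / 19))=76 / 9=8.44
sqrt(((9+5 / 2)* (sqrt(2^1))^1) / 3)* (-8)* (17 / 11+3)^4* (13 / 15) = -65000000* 2^(3 / 4)* sqrt(69) / 131769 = -6891.24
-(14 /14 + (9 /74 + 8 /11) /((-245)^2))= -48861041 /48860350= -1.00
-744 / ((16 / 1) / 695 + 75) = -517080 / 52141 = -9.92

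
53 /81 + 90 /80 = 1153 /648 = 1.78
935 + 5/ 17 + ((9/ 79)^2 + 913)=196099838/ 106097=1848.31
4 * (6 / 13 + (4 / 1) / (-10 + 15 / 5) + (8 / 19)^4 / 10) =-25318728 / 59296055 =-0.43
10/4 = 5/2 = 2.50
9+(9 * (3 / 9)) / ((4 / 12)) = 18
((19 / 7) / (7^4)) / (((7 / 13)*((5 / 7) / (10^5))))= 4940000 / 16807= 293.93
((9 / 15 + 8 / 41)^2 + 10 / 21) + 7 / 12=5972021 / 3530100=1.69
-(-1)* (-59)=-59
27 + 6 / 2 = 30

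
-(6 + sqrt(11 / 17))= -6 - sqrt(187) / 17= -6.80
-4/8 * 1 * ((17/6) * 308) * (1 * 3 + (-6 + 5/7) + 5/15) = 7667/9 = 851.89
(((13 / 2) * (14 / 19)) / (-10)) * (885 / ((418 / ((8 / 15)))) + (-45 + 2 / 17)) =2829281 / 135014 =20.96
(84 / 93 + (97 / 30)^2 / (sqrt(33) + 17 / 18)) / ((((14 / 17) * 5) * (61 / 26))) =2122850197 / 34426127750 + 18714501 * sqrt(33) / 555260125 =0.26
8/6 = 1.33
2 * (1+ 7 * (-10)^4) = 140002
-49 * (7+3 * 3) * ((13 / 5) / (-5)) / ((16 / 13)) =8281 / 25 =331.24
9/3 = 3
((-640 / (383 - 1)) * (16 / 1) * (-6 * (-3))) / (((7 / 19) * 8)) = -218880 / 1337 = -163.71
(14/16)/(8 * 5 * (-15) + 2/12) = -21/14396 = -0.00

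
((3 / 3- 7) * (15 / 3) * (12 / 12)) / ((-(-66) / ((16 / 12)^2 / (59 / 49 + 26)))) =-3920 / 131967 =-0.03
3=3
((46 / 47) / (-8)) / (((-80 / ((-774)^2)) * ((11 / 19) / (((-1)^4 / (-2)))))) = -65449053 / 82720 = -791.21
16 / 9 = 1.78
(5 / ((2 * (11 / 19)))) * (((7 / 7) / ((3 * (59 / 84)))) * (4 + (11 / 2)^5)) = 107184035 / 10384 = 10322.04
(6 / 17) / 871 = 6 / 14807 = 0.00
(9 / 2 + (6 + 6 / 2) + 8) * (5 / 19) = 215 / 38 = 5.66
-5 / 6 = -0.83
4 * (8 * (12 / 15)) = 128 / 5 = 25.60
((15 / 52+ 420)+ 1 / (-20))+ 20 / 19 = 1040589 / 2470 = 421.29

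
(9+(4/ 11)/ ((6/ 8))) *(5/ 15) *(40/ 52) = 3130/ 1287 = 2.43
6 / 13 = 0.46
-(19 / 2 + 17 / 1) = -53 / 2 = -26.50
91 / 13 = 7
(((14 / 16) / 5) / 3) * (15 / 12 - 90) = -5.18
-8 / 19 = -0.42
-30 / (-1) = 30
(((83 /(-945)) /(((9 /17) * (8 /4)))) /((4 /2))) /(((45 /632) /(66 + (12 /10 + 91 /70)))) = -39.90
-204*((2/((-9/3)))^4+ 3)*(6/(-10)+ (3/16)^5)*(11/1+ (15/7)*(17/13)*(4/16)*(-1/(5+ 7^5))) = 14793581732996029/3437588643840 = 4303.48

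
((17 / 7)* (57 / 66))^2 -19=-346275 / 23716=-14.60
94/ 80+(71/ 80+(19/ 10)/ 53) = 8897/ 4240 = 2.10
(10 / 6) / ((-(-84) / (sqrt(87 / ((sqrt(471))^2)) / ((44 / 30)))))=25 *sqrt(4553) / 290136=0.01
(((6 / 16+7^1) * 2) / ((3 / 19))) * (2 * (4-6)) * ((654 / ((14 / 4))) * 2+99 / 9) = -143754.90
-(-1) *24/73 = 24/73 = 0.33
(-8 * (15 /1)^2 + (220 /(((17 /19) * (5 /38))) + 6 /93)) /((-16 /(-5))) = 90605 /4216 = 21.49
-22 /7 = -3.14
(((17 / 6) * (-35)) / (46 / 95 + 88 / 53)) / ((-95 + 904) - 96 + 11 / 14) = -20970775 / 323713242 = -0.06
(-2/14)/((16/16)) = -1/7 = -0.14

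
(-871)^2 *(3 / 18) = 758641 / 6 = 126440.17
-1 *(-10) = 10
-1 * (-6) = 6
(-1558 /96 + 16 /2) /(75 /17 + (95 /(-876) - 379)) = 490195 /22319932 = 0.02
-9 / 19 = -0.47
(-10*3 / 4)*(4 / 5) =-6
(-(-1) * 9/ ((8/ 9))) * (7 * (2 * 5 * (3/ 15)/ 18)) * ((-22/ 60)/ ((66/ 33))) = -231/ 160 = -1.44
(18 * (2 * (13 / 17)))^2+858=466986 / 289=1615.87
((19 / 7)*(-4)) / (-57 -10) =76 / 469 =0.16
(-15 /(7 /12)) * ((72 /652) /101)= -3240 /115241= -0.03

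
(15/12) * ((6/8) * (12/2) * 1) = 45/8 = 5.62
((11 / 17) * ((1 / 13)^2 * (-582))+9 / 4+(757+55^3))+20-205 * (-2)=1925622753 / 11492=167562.02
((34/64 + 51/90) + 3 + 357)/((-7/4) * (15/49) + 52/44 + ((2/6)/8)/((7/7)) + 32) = 13346179/1208140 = 11.05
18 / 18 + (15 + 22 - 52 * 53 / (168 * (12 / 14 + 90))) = 2723 / 72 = 37.82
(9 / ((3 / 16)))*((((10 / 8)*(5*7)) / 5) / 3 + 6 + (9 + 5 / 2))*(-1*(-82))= 80360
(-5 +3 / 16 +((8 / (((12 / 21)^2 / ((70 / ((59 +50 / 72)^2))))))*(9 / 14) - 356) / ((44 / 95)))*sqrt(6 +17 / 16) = -12818752823*sqrt(113) / 66351296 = -2053.69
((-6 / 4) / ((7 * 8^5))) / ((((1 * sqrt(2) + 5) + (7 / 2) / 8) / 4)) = -261 / 50584576 + 3 * sqrt(2) / 3161536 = -0.00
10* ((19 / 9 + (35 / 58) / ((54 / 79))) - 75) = -1127615 / 1566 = -720.06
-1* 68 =-68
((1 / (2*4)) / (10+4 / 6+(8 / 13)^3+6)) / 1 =6591 / 891088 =0.01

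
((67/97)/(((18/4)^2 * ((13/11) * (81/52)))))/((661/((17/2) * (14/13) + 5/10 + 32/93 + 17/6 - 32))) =-30364400/56510223237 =-0.00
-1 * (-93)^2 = -8649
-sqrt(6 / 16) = -sqrt(6) / 4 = -0.61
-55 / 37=-1.49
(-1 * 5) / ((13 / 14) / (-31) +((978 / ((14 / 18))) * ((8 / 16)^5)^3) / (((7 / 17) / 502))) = -62218240 / 581778341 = -0.11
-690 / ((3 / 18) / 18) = -74520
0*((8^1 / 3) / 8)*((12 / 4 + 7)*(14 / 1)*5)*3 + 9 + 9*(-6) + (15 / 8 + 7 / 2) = -39.62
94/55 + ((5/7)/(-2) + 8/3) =4.02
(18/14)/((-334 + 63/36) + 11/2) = -36/9149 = -0.00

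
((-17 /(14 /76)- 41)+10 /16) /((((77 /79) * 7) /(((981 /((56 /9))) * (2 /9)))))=-575740071 /845152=-681.23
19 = 19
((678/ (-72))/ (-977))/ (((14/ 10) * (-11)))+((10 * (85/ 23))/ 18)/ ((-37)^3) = -2102596505/ 3155155716636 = -0.00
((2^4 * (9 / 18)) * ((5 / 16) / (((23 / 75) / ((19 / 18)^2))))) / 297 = 45125 / 1475496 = 0.03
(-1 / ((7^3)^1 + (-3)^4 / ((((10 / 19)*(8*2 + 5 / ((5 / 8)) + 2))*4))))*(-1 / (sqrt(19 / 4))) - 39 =-39 + 2080*sqrt(19) / 6806921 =-39.00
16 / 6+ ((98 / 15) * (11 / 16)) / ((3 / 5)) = 731 / 72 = 10.15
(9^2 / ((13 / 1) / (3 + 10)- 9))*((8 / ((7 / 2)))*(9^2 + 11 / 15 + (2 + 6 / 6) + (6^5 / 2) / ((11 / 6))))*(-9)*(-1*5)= -176855886 / 77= -2296829.69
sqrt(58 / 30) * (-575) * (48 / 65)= -590.40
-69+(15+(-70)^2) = 4846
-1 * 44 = -44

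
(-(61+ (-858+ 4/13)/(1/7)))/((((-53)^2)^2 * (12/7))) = 540799/1230915036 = 0.00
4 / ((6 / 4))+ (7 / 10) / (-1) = 59 / 30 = 1.97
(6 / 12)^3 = 1 / 8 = 0.12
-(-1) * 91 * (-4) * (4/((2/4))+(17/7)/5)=-15444/5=-3088.80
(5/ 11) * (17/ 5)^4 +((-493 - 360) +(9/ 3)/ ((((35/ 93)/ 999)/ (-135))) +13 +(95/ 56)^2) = -4639035420769/ 4312000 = -1075843.09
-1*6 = -6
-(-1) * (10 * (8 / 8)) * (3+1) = 40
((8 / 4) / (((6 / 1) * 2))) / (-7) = -1 / 42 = -0.02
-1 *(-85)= 85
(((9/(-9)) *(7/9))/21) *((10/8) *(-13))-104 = -11167/108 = -103.40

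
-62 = -62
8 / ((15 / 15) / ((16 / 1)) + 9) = 128 / 145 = 0.88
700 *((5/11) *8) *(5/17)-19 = 136447/187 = 729.66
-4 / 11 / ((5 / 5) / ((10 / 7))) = -40 / 77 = -0.52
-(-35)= 35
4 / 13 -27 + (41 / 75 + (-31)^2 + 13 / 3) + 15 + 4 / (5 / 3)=310891 / 325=956.59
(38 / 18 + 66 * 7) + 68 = 4789 / 9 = 532.11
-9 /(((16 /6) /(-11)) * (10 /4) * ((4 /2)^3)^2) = 297 /1280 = 0.23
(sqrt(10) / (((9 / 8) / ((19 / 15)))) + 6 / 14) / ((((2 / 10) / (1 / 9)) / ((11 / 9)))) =2.71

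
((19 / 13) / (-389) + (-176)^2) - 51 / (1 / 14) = 153034915 / 5057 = 30262.00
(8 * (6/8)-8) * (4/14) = -4/7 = -0.57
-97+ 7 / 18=-1739 / 18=-96.61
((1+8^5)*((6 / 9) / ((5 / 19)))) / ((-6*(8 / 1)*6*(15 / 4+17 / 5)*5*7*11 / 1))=-6289 / 60060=-0.10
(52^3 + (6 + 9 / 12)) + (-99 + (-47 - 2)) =561867 / 4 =140466.75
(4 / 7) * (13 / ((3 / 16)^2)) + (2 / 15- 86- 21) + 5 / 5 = 33212 / 315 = 105.43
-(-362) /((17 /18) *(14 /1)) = 3258 /119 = 27.38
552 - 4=548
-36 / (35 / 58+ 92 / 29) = -696 / 73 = -9.53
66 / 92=0.72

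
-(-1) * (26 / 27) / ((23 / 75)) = 650 / 207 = 3.14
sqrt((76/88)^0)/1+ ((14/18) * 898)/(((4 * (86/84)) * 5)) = 22646/645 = 35.11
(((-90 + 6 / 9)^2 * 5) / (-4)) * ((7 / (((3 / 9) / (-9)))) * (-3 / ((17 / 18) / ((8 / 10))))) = -81448416 / 17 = -4791083.29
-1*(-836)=836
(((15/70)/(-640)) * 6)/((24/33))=-99/35840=-0.00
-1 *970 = -970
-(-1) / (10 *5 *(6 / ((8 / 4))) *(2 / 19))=19 / 300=0.06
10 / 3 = 3.33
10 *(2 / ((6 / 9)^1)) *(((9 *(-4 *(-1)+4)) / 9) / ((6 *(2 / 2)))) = 40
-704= -704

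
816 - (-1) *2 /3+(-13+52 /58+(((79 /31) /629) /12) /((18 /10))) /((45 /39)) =738509096719 /916063020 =806.18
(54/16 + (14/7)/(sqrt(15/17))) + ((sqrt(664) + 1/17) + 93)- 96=59/136 + 2 * sqrt(255)/15 + 2 * sqrt(166)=28.33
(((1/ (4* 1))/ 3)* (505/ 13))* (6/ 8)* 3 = 1515/ 208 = 7.28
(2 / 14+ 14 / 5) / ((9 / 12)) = 412 / 105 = 3.92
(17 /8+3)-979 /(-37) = 9349 /296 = 31.58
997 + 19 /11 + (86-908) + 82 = 2846 /11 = 258.73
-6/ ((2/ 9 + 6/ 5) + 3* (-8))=135/ 508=0.27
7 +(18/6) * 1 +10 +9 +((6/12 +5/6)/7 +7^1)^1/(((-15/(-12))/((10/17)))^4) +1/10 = 516581791/17539410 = 29.45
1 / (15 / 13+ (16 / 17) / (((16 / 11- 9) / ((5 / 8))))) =18343 / 19735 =0.93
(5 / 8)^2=25 / 64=0.39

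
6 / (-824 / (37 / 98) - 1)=-222 / 80789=-0.00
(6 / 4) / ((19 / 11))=33 / 38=0.87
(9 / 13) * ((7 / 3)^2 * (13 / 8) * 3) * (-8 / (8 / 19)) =-2793 / 8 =-349.12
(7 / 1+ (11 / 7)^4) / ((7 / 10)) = 314480 / 16807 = 18.71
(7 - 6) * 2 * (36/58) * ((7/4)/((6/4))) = 42/29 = 1.45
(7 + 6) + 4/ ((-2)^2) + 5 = 19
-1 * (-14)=14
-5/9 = -0.56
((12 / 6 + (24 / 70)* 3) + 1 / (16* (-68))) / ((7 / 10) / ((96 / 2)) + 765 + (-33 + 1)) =345879 / 83739586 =0.00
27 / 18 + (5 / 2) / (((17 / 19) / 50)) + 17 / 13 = 62991 / 442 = 142.51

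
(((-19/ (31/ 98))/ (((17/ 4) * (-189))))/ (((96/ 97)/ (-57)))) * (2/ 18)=-245119/ 512244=-0.48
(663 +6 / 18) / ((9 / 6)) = 3980 / 9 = 442.22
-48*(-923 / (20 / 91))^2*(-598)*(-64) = -810006678009984 / 25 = -32400267120399.36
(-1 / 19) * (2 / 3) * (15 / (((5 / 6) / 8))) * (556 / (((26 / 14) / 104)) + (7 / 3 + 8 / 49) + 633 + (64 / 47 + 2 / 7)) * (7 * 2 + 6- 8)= -84295930368 / 43757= -1926455.89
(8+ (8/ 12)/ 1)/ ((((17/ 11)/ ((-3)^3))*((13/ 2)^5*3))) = -2112/ 485537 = -0.00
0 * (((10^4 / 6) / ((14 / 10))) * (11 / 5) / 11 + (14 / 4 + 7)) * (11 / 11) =0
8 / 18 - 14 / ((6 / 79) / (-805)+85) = 13609306 / 48650121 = 0.28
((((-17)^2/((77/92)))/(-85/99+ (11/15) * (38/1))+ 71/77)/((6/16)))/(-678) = -56441036/1046913021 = -0.05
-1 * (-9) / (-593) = -9 / 593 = -0.02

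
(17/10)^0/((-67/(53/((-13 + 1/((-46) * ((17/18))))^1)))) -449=-153161913/341164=-448.94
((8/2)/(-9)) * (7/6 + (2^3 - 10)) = 0.37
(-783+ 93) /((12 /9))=-1035 /2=-517.50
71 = 71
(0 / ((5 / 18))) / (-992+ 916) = 0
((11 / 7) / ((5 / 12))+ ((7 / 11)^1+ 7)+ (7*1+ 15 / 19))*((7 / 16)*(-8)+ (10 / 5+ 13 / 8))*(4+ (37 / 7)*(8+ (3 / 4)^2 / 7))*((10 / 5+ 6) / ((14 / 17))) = 21856108599 / 20072360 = 1088.87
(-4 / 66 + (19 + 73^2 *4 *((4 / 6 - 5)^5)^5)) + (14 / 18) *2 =-177524439961233725417.54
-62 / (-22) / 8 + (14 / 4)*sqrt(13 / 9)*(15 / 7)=31 / 88 + 5*sqrt(13) / 2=9.37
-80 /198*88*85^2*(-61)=141032000 /9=15670222.22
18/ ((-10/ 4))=-36/ 5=-7.20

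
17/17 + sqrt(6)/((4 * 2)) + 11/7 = sqrt(6)/8 + 18/7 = 2.88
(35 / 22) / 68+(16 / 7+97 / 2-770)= -7531367 / 10472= -719.19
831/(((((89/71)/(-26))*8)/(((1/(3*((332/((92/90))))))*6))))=-5880433/443220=-13.27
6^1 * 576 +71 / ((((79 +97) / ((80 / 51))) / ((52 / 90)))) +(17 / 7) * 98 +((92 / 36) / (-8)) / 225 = 11191706899 / 3029400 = 3694.36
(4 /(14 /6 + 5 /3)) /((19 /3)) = 3 /19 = 0.16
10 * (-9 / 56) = -45 / 28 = -1.61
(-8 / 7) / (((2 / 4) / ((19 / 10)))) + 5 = 23 / 35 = 0.66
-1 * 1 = -1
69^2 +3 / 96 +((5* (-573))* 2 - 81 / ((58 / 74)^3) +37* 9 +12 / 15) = -3135043783 / 3902240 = -803.40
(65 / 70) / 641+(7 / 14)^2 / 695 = 0.00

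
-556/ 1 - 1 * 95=-651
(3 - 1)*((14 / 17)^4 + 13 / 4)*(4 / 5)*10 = 4957748 / 83521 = 59.36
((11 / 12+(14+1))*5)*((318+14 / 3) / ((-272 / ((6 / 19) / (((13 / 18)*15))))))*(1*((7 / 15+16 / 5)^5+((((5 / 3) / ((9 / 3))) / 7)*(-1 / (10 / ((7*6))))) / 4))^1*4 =-14886326653 / 2040714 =-7294.67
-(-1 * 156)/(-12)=-13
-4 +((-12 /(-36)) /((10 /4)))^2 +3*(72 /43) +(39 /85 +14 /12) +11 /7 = 9758521 /2302650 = 4.24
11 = 11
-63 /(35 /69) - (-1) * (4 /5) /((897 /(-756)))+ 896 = 1152833 /1495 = 771.13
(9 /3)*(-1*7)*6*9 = -1134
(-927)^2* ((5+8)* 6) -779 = 67026883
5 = 5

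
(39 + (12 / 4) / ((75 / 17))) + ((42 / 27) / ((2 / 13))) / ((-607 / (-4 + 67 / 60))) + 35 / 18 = 68297017 / 1638900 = 41.67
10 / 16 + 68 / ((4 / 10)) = 1365 / 8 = 170.62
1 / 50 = 0.02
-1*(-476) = 476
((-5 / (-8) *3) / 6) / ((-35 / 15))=-15 / 112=-0.13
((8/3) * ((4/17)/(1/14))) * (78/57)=11648/969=12.02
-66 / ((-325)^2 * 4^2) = -33 / 845000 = -0.00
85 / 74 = 1.15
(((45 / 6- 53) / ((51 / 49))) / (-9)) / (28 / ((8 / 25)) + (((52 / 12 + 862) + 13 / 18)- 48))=0.01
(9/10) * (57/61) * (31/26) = 15903/15860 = 1.00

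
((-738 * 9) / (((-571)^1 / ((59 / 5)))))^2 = 153568366884 / 8151025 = 18840.37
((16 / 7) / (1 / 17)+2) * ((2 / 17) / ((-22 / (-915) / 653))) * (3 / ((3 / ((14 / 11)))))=31069740 / 187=166148.34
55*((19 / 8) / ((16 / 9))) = 73.48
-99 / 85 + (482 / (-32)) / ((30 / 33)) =-17.73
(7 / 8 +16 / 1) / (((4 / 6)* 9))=45 / 16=2.81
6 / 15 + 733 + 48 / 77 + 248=378079 / 385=982.02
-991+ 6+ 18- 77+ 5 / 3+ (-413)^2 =508580 / 3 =169526.67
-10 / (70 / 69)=-69 / 7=-9.86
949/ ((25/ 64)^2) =3887104/ 625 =6219.37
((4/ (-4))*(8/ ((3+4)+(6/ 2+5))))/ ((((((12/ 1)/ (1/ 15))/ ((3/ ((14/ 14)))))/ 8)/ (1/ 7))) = -16/ 1575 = -0.01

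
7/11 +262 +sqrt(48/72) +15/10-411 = -146.05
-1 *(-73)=73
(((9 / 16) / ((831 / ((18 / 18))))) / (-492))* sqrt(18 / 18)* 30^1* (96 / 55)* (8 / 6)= -12 / 124927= -0.00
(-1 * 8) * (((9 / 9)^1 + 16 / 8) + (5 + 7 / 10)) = -69.60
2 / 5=0.40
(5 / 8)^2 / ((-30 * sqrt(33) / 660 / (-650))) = 8125 * sqrt(33) / 48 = 972.39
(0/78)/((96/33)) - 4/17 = -4/17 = -0.24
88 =88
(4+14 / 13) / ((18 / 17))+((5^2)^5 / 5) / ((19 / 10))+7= 761727490 / 741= 1027972.32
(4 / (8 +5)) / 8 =0.04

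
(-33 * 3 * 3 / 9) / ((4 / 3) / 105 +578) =-10395 / 182074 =-0.06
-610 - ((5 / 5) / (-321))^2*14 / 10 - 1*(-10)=-309123007 / 515205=-600.00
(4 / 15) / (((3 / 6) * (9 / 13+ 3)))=0.14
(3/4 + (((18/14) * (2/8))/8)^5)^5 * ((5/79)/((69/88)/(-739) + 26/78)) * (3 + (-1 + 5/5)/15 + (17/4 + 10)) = 0.78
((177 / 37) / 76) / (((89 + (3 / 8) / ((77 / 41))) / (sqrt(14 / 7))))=27258*sqrt(2) / 38627741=0.00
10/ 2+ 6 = 11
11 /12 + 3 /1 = 47 /12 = 3.92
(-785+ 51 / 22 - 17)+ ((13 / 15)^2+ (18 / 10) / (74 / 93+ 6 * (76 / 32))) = -22131180559 / 27705150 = -798.81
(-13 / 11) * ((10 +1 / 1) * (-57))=741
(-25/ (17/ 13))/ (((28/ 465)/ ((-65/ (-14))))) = -9823125/ 6664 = -1474.06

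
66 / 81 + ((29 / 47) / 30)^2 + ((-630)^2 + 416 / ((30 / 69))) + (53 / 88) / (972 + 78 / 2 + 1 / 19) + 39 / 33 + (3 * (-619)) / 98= 397839.85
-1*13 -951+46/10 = -4797/5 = -959.40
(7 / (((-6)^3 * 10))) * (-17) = 119 / 2160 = 0.06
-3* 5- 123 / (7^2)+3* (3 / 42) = -1695 / 98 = -17.30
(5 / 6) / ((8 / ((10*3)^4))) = 84375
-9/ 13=-0.69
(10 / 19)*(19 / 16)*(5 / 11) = 25 / 88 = 0.28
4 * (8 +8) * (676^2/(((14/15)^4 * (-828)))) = -2570490000/55223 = -46547.45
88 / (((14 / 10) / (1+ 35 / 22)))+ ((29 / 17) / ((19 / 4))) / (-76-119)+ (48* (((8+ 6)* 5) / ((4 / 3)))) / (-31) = 1114809328 / 13667745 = 81.56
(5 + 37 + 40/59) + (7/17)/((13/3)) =42.77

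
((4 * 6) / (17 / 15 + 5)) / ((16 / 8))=45 / 23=1.96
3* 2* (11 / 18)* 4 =44 / 3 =14.67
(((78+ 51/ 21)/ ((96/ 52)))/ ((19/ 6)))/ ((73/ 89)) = 651391/ 38836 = 16.77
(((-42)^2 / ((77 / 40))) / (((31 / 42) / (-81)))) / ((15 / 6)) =-13716864 / 341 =-40225.41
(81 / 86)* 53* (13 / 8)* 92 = 1283607 / 172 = 7462.83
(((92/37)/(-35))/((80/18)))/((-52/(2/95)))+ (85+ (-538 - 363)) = -26100983793/31986500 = -816.00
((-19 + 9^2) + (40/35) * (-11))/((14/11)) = 1903/49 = 38.84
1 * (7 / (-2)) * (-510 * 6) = 10710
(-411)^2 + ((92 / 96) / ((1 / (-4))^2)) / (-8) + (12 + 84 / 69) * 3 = 46632611 / 276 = 168958.74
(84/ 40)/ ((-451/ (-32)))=336/ 2255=0.15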